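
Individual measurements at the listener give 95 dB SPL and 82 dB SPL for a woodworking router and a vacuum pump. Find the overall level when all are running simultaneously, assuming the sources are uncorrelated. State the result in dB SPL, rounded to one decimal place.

For uncorrelated sources the intensities add, so convert each level to linear form, sum, and take 10·log₁₀ of the total.
Σ 10^(L/10) = 10^(95/10) + 10^(82/10) = 3.321e+09.
L_total = 10·log₁₀(3.321e+09) = 95.21 dB SPL.

95.2 dB SPL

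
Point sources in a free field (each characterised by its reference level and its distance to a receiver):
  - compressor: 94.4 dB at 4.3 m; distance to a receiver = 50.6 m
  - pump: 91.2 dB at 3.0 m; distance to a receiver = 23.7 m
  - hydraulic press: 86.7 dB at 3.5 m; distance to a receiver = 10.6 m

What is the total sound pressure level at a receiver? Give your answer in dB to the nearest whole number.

80 dB

Propagate each source to the receiver with L = L_ref − 20·log₁₀(r/r_ref), then add intensities.
compressor: 94.4 − 20·log₁₀(50.6/4.3) = 94.4 − 21.41 = 72.99 dB.
pump: 91.2 − 20·log₁₀(23.7/3.0) = 91.2 − 17.95 = 73.25 dB.
hydraulic press: 86.7 − 20·log₁₀(10.6/3.5) = 86.7 − 9.62 = 77.08 dB.
Σ 10^(L/10) = 9.201e+07 → L_total = 10·log₁₀(9.201e+07) = 79.64 dB.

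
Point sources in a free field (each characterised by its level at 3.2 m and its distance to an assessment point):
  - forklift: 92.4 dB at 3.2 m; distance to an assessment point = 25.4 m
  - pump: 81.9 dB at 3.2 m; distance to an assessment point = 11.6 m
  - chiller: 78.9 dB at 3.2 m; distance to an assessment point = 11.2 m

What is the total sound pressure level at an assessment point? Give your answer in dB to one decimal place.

Propagate each source to the receiver with L = L_ref − 20·log₁₀(r/r_ref), then add intensities.
forklift: 92.4 − 20·log₁₀(25.4/3.2) = 92.4 − 17.99 = 74.41 dB.
pump: 81.9 − 20·log₁₀(11.6/3.2) = 81.9 − 11.19 = 70.71 dB.
chiller: 78.9 − 20·log₁₀(11.2/3.2) = 78.9 − 10.88 = 68.02 dB.
Σ 10^(L/10) = 4.571e+07 → L_total = 10·log₁₀(4.571e+07) = 76.60 dB.

76.6 dB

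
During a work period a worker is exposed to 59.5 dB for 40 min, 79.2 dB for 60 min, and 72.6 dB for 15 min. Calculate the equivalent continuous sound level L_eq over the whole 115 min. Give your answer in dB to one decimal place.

76.6 dB

The energy average is taken in the linear domain: L_eq = 10·log₁₀[(Σ tᵢ·10^(Lᵢ/10))/T], T = 115 min.
Σ tᵢ·10^(Lᵢ/10) = 40·10^(59.5/10) + 60·10^(79.2/10) + 15·10^(72.6/10) = 5.299e+09.
L_eq = 10·log₁₀(5.299e+09/115) = 76.64 dB.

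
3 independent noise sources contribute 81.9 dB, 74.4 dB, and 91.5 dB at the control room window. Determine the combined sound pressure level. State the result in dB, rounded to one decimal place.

92.0 dB

For uncorrelated sources the intensities add, so convert each level to linear form, sum, and take 10·log₁₀ of the total.
Σ 10^(L/10) = 10^(81.9/10) + 10^(74.4/10) + 10^(91.5/10) = 1.595e+09.
L_total = 10·log₁₀(1.595e+09) = 92.03 dB.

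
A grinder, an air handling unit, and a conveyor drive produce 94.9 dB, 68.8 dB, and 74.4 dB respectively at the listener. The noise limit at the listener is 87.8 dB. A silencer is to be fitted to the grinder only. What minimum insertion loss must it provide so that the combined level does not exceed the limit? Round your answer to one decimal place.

7.4 dB

The untreated sources together contribute 10^(68.8/10) + 10^(74.4/10) = 3.513e+07, i.e. 75.46 dB.
The limit corresponds to 10^(87.8/10) = 6.026e+08; subtracting the fixed part leaves 5.674e+08 for the grinder, i.e. 87.54 dB.
So the grinder must be reduced from 94.9 to 87.54 dB: IL = 7.36 dB.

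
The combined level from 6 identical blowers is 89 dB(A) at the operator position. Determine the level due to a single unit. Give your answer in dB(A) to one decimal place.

Dividing the total intensity by 6 lowers the level by 10·log₁₀ 6 = 7.782 dB: L₁ = 89 − 7.782.

81.2 dB(A)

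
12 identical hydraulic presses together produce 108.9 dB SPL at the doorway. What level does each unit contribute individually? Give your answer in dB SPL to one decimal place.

Dividing the total intensity by 12 lowers the level by 10·log₁₀ 12 = 10.792 dB: L₁ = 108.9 − 10.792.

98.1 dB SPL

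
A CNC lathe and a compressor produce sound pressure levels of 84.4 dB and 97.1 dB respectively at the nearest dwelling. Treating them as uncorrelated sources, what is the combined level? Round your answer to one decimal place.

For uncorrelated sources the intensities add, so convert each level to linear form, sum, and take 10·log₁₀ of the total.
Σ 10^(L/10) = 10^(84.4/10) + 10^(97.1/10) = 5.404e+09.
L_total = 10·log₁₀(5.404e+09) = 97.33 dB.

97.3 dB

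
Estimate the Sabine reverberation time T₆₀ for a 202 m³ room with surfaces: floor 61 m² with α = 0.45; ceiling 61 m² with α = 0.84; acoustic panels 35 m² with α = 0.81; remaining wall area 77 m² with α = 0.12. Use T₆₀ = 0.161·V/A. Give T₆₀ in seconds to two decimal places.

0.28 s

Summing Sᵢαᵢ: 61·0.45 + 61·0.84 + 35·0.81 + 77·0.12 = 116.28 m².
T₆₀ = 0.161·V/A = 0.161·202/116.28 = 0.280 s.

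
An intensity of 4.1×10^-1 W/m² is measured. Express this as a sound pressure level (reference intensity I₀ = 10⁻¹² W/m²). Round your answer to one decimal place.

116.1 dB

Dividing by I₀ shifts the exponent by 12: I/I₀ = 4.1×10^11.
L = 10·(0.6128 + 11) = 116.13 dB.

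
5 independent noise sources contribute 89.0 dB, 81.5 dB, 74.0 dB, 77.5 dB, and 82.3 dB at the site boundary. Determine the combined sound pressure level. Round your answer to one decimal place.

90.7 dB

For uncorrelated sources the intensities add, so convert each level to linear form, sum, and take 10·log₁₀ of the total.
Σ 10^(L/10) = 10^(89.0/10) + 10^(81.5/10) + 10^(74.0/10) + 10^(77.5/10) + 10^(82.3/10) = 1.187e+09.
L_total = 10·log₁₀(1.187e+09) = 90.74 dB.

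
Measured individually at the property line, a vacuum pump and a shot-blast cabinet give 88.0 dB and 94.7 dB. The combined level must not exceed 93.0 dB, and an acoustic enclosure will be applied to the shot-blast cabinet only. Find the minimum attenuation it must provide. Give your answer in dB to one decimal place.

Fixed contribution from the other source: Σ 10^(L/10) = 10^(88.0/10) = 6.310e+08 (88.00 dB).
The limit corresponds to 10^(93.0/10) = 1.995e+09; subtracting the fixed part leaves 1.364e+09 for the shot-blast cabinet, i.e. 91.35 dB.
Required insertion loss = 94.7 − 91.35 = 3.35 dB.

3.4 dB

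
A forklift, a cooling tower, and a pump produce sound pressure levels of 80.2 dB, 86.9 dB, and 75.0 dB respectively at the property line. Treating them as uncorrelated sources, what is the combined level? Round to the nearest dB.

88 dB

Incoherent sources combine by intensity addition: L_total = 10·log₁₀(Σ 10^(L_i/10)).
Σ 10^(L/10) = 10^(80.2/10) + 10^(86.9/10) + 10^(75.0/10) = 6.261e+08.
L_total = 10·log₁₀(6.261e+08) = 87.97 dB.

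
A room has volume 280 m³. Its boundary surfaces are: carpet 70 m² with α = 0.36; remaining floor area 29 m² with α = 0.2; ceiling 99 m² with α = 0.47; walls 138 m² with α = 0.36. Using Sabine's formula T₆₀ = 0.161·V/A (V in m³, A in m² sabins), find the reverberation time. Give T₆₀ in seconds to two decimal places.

0.35 s

Summing Sᵢαᵢ: 70·0.36 + 29·0.2 + 99·0.47 + 138·0.36 = 127.21 m².
T₆₀ = 0.161·V/A = 0.161·280/127.21 = 0.354 s.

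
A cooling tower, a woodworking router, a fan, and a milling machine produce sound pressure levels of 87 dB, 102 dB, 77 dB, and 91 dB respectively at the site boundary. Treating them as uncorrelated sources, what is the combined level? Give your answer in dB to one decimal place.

102.5 dB

For uncorrelated sources the intensities add, so convert each level to linear form, sum, and take 10·log₁₀ of the total.
Σ 10^(L/10) = 10^(87/10) + 10^(102/10) + 10^(77/10) + 10^(91/10) = 1.766e+10.
L_total = 10·log₁₀(1.766e+10) = 102.47 dB.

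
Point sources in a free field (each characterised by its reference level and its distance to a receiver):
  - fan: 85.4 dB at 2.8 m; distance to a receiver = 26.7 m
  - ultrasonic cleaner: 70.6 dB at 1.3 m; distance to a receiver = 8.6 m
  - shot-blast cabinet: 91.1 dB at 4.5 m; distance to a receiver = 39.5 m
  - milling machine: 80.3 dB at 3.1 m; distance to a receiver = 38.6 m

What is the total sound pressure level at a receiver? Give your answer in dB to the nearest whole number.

Apply inverse-square spreading to bring every level to the receiver, then sum 10^(L/10).
fan: 85.4 − 20·log₁₀(26.7/2.8) = 85.4 − 19.59 = 65.81 dB.
ultrasonic cleaner: 70.6 − 20·log₁₀(8.6/1.3) = 70.6 − 16.41 = 54.19 dB.
shot-blast cabinet: 91.1 − 20·log₁₀(39.5/4.5) = 91.1 − 18.87 = 72.23 dB.
milling machine: 80.3 − 20·log₁₀(38.6/3.1) = 80.3 − 21.90 = 58.40 dB.
Σ 10^(L/10) = 2.149e+07 → L_total = 10·log₁₀(2.149e+07) = 73.32 dB.

73 dB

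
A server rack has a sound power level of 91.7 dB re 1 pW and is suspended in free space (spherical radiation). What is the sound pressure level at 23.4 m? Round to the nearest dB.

The power spreads over a sphere of area 4π·r², so L_p = L_w − 10·log₁₀(4π·r²).
4π·r² = 6881 m², 10·log₁₀ of that is 38.376 dB.
L_p = 91.7 − 38.376 = 53.32 dB.

53 dB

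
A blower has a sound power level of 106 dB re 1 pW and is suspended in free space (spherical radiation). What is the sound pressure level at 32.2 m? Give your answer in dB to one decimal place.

64.9 dB

Free-field spherical radiation: L_p = L_w − 10·log₁₀(4π·r²), r = 32.2 m.
4π·r² = 1.303e+04 m², 10·log₁₀ of that is 41.149 dB.
L_p = 106 − 41.149 = 64.85 dB.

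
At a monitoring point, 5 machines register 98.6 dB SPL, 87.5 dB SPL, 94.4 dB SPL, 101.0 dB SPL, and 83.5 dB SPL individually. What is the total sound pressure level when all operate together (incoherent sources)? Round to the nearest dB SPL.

For uncorrelated sources the intensities add, so convert each level to linear form, sum, and take 10·log₁₀ of the total.
Σ 10^(L/10) = 10^(98.6/10) + 10^(87.5/10) + 10^(94.4/10) + 10^(101.0/10) + 10^(83.5/10) = 2.337e+10.
L_total = 10·log₁₀(2.337e+10) = 103.69 dB SPL.

104 dB SPL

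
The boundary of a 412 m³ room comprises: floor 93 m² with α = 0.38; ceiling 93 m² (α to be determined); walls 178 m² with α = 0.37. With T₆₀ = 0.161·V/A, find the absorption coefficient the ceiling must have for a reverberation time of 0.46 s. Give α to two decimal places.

0.46

A = 0.161·V/T₆₀ = 0.161·412/0.46 = 144.20 m² sabins.
Absorption from the other surfaces = 93·0.38 + 178·0.37 = 101.20 m², so the ceiling must supply 43.00 m² over 93 m².
α = 43.00/93 = 0.462.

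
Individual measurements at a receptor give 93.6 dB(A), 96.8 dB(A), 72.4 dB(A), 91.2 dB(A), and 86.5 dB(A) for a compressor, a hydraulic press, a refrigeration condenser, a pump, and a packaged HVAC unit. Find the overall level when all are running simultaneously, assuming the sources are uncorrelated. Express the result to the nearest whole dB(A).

99 dB(A)

Incoherent sources combine by intensity addition: L_total = 10·log₁₀(Σ 10^(L_i/10)).
Σ 10^(L/10) = 10^(93.6/10) + 10^(96.8/10) + 10^(72.4/10) + 10^(91.2/10) + 10^(86.5/10) = 8.859e+09.
L_total = 10·log₁₀(8.859e+09) = 99.47 dB(A).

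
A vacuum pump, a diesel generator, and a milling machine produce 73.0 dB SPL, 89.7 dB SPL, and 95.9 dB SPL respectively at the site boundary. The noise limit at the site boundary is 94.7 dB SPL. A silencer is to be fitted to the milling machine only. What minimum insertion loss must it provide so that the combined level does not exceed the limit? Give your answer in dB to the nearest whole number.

3 dB

Fixed contribution from the other sources: Σ 10^(L/10) = 10^(73.0/10) + 10^(89.7/10) = 9.532e+08 (89.79 dB SPL).
The limit corresponds to 10^(94.7/10) = 2.951e+09; subtracting the fixed part leaves 1.998e+09 for the milling machine, i.e. 93.01 dB SPL.
So the milling machine must be reduced from 95.9 to 93.01 dB SPL: IL = 2.89 dB.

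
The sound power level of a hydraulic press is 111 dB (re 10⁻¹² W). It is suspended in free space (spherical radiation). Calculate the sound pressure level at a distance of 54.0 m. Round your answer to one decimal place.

65.4 dB

Free-field spherical radiation: L_p = L_w − 10·log₁₀(4π·r²), r = 54.0 m.
4π·r² = 3.664e+04 m², 10·log₁₀ of that is 45.640 dB.
L_p = 111 − 45.640 = 65.36 dB.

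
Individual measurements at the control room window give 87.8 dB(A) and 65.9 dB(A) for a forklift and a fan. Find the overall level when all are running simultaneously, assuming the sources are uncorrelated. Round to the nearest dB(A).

88 dB(A)

Incoherent sources combine by intensity addition: L_total = 10·log₁₀(Σ 10^(L_i/10)).
Σ 10^(L/10) = 10^(87.8/10) + 10^(65.9/10) = 6.065e+08.
L_total = 10·log₁₀(6.065e+08) = 87.83 dB(A).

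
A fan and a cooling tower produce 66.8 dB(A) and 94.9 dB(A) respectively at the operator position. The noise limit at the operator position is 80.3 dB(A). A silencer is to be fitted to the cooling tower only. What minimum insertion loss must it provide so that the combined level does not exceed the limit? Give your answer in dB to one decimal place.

Everything except the cooling tower sums to 10^(66.8/10) = 4.786e+06 in linear terms, 66.80 dB(A).
To meet 80.3 dB(A) overall, the treated cooling tower may contribute at most 10^(80.3/10) − 4.786e+06 = 1.024e+08, i.e. 80.10 dB(A).
So the cooling tower must be reduced from 94.9 to 80.10 dB(A): IL = 14.80 dB.

14.8 dB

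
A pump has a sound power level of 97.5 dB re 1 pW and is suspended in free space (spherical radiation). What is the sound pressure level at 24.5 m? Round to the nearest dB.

59 dB

The power spreads over a sphere of area 4π·r², so L_p = L_w − 10·log₁₀(4π·r²).
4π·r² = 7543 m², 10·log₁₀ of that is 38.775 dB.
L_p = 97.5 − 38.775 = 58.72 dB.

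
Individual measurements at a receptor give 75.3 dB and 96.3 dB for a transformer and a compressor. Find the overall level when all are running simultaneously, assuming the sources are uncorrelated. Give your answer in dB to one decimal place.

For uncorrelated sources the intensities add, so convert each level to linear form, sum, and take 10·log₁₀ of the total.
Σ 10^(L/10) = 10^(75.3/10) + 10^(96.3/10) = 4.300e+09.
L_total = 10·log₁₀(4.300e+09) = 96.33 dB.

96.3 dB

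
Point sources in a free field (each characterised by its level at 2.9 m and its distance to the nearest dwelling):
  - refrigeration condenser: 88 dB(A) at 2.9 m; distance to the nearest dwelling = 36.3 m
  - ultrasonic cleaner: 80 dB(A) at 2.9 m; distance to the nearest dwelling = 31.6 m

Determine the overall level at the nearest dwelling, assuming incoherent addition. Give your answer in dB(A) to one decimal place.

Apply inverse-square spreading to bring every level to the receiver, then sum 10^(L/10).
refrigeration condenser: 88 − 20·log₁₀(36.3/2.9) = 88 − 21.95 = 66.05 dB(A).
ultrasonic cleaner: 80 − 20·log₁₀(31.6/2.9) = 80 − 20.75 = 59.25 dB(A).
Σ 10^(L/10) = 4.869e+06 → L_total = 10·log₁₀(4.869e+06) = 66.87 dB(A).

66.9 dB(A)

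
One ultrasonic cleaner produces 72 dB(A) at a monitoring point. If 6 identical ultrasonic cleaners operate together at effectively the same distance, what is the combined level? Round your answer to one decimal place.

79.8 dB(A)

With 6 equal, uncorrelated contributions the intensity is 6× that of one unit, giving a rise of 10·log₁₀ 6.
L_total = 72 + 10·log₁₀(6) = 72 + 7.782 = 79.78 dB(A).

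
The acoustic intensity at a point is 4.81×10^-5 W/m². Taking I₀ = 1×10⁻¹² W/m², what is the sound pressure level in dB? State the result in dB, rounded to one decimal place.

76.8 dB

I/I₀ = 4.81×10^-5/10⁻¹² = 4.81×10^7, and L = 10·log₁₀(I/I₀).
L = 10·(0.6821 + 7) = 76.82 dB.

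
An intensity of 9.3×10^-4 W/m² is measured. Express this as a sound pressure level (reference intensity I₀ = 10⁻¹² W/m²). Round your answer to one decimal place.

89.7 dB

L = 10·log₁₀(I/I₀) = 10·log₁₀(9.3×10^-4/10⁻¹²) = 10·log₁₀(9.3×10^8).
L = 10·(0.9685 + 8) = 89.68 dB.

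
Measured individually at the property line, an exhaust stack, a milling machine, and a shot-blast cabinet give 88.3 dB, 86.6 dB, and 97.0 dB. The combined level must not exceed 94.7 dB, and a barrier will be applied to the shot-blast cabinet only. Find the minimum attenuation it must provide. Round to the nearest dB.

4 dB

Everything except the shot-blast cabinet sums to 10^(88.3/10) + 10^(86.6/10) = 1.133e+09 in linear terms, 90.54 dB.
The limit corresponds to 10^(94.7/10) = 2.951e+09; subtracting the fixed part leaves 1.818e+09 for the shot-blast cabinet, i.e. 92.60 dB.
Required insertion loss = 97.0 − 92.60 = 4.40 dB.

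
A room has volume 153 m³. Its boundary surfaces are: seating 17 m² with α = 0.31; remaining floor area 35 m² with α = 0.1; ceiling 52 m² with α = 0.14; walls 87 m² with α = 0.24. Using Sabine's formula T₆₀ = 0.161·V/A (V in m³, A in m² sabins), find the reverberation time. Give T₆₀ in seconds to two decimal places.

0.67 s

Total absorption A = 17·0.31 + 35·0.1 + 52·0.14 + 87·0.24 = 36.93 m² sabins.
T₆₀ = 0.161 × 153 / 36.93 = 0.667 s.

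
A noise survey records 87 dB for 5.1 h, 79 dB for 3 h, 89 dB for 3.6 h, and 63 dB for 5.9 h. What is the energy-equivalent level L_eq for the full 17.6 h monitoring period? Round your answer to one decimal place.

L_eq = 10·log₁₀[(1/T)·Σ tᵢ·10^(Lᵢ/10)] with T = 17.6 h.
Σ tᵢ·10^(Lᵢ/10) = 5.1·10^(87/10) + 3·10^(79/10) + 3.6·10^(89/10) + 5.9·10^(63/10) = 5.666e+09.
L_eq = 10·log₁₀(5.666e+09/17.6) = 85.08 dB.

85.1 dB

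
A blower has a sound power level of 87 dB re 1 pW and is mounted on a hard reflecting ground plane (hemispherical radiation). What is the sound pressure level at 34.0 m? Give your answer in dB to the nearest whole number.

48 dB

The power spreads over a hemisphere of area 2π·r², so L_p = L_w − 10·log₁₀(2π·r²).
2π·r² = 7263 m², 10·log₁₀ of that is 38.611 dB.
L_p = 87 − 38.611 = 48.39 dB.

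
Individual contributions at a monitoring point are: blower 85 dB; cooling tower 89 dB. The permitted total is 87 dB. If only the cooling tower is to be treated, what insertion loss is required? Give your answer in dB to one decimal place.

6.3 dB

Fixed contribution from the other source: Σ 10^(L/10) = 10^(85/10) = 3.162e+08 (85.00 dB).
To meet 87 dB overall, the treated cooling tower may contribute at most 10^(87/10) − 3.162e+08 = 1.850e+08, i.e. 82.67 dB.
Required insertion loss = 89 − 82.67 = 6.33 dB.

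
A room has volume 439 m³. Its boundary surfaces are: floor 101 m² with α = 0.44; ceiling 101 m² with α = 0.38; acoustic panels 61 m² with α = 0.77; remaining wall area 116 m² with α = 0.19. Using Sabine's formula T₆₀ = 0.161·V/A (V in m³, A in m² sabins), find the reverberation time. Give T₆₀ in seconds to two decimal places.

Total absorption A = 101·0.44 + 101·0.38 + 61·0.77 + 116·0.19 = 151.83 m² sabins.
T₆₀ = 0.161·V/A = 0.161·439/151.83 = 0.466 s.

0.47 s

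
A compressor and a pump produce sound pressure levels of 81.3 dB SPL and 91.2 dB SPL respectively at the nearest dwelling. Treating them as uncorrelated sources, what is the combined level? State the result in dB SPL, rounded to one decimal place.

Incoherent sources combine by intensity addition: L_total = 10·log₁₀(Σ 10^(L_i/10)).
Σ 10^(L/10) = 10^(81.3/10) + 10^(91.2/10) = 1.453e+09.
L_total = 10·log₁₀(1.453e+09) = 91.62 dB SPL.

91.6 dB SPL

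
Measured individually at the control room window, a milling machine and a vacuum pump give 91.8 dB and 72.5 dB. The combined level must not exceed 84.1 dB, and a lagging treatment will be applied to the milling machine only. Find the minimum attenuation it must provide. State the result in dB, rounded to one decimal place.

Fixed contribution from the other source: Σ 10^(L/10) = 10^(72.5/10) = 1.778e+07 (72.50 dB).
The limit corresponds to 10^(84.1/10) = 2.570e+08; subtracting the fixed part leaves 2.393e+08 for the milling machine, i.e. 83.79 dB.
Required insertion loss = 91.8 − 83.79 = 8.01 dB.

8.0 dB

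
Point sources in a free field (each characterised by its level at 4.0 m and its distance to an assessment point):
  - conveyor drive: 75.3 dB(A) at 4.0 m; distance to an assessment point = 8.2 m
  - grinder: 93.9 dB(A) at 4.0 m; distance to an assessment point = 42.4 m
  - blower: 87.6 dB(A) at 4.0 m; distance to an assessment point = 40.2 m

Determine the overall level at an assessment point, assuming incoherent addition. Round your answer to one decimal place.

75.5 dB(A)

Propagate each source to the receiver with L = L_ref − 20·log₁₀(r/r_ref), then add intensities.
conveyor drive: 75.3 − 20·log₁₀(8.2/4.0) = 75.3 − 6.24 = 69.06 dB(A).
grinder: 93.9 − 20·log₁₀(42.4/4.0) = 93.9 − 20.51 = 73.39 dB(A).
blower: 87.6 − 20·log₁₀(40.2/4.0) = 87.6 − 20.04 = 67.56 dB(A).
Σ 10^(L/10) = 3.561e+07 → L_total = 10·log₁₀(3.561e+07) = 75.52 dB(A).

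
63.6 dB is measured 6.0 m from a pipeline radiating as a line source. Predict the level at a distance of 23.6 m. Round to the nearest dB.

For a line source, L₂ = L₁ − 10·log₁₀(r₂/r₁).
L₂ = 63.6 − 10·log₁₀(23.6/6.0) = 63.6 − 5.948 = 57.65 dB.

58 dB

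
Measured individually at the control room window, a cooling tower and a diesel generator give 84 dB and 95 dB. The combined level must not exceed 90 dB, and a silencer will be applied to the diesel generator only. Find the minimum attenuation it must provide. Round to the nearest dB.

6 dB

The untreated sources together contribute 10^(84/10) = 2.512e+08, i.e. 84.00 dB.
The limit corresponds to 10^(90/10) = 1.000e+09; subtracting the fixed part leaves 7.488e+08 for the diesel generator, i.e. 88.74 dB.
So the diesel generator must be reduced from 95 to 88.74 dB: IL = 6.26 dB.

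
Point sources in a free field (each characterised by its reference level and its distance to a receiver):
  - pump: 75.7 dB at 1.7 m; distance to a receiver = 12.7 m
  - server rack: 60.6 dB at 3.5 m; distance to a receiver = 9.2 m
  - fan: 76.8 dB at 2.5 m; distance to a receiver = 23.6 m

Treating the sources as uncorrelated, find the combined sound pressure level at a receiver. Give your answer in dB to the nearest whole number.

Propagate each source to the receiver with L = L_ref − 20·log₁₀(r/r_ref), then add intensities.
pump: 75.7 − 20·log₁₀(12.7/1.7) = 75.7 − 17.47 = 58.23 dB.
server rack: 60.6 − 20·log₁₀(9.2/3.5) = 60.6 − 8.39 = 52.21 dB.
fan: 76.8 − 20·log₁₀(23.6/2.5) = 76.8 − 19.50 = 57.30 dB.
Σ 10^(L/10) = 1.369e+06 → L_total = 10·log₁₀(1.369e+06) = 61.36 dB.

61 dB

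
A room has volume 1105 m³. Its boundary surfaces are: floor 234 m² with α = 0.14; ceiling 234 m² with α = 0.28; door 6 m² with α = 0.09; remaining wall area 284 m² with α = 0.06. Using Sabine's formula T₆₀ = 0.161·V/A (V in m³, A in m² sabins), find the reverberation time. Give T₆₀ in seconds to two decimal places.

Summing Sᵢαᵢ: 234·0.14 + 234·0.28 + 6·0.09 + 284·0.06 = 115.86 m².
T₆₀ = 0.161·V/A = 0.161·1105/115.86 = 1.536 s.

1.54 s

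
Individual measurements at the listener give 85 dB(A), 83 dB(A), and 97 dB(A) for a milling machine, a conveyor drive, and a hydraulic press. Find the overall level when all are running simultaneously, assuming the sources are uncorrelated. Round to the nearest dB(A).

Incoherent sources combine by intensity addition: L_total = 10·log₁₀(Σ 10^(L_i/10)).
Σ 10^(L/10) = 10^(85/10) + 10^(83/10) + 10^(97/10) = 5.528e+09.
L_total = 10·log₁₀(5.528e+09) = 97.43 dB(A).

97 dB(A)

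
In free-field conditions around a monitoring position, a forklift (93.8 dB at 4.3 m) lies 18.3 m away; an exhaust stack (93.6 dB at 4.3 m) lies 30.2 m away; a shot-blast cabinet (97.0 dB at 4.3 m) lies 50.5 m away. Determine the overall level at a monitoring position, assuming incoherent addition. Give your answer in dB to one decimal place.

83.3 dB

Propagate each source to the receiver with L = L_ref − 20·log₁₀(r/r_ref), then add intensities.
forklift: 93.8 − 20·log₁₀(18.3/4.3) = 93.8 − 12.58 = 81.22 dB.
exhaust stack: 93.6 − 20·log₁₀(30.2/4.3) = 93.6 − 16.93 = 76.67 dB.
shot-blast cabinet: 97.0 − 20·log₁₀(50.5/4.3) = 97.0 − 21.40 = 75.60 dB.
Σ 10^(L/10) = 2.152e+08 → L_total = 10·log₁₀(2.152e+08) = 83.33 dB.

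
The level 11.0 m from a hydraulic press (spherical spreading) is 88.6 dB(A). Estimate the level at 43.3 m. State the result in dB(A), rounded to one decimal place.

76.7 dB(A)

Point-source attenuation: ΔL = 20·log₁₀(r₂/r₁) = 20·log₁₀(43.3/11.0) = 11.902 dB.
L₂ = 88.6 − 20·log₁₀(43.3/11.0) = 88.6 − 11.902 = 76.70 dB(A).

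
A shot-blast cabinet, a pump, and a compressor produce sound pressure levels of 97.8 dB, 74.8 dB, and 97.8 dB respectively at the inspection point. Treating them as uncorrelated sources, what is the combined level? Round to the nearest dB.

Incoherent sources combine by intensity addition: L_total = 10·log₁₀(Σ 10^(L_i/10)).
Σ 10^(L/10) = 10^(97.8/10) + 10^(74.8/10) + 10^(97.8/10) = 1.208e+10.
L_total = 10·log₁₀(1.208e+10) = 100.82 dB.

101 dB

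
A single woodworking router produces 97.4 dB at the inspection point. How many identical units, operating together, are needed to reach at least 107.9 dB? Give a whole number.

N identical sources give L₁ + 10·log₁₀ N, so require 10·log₁₀ N ≥ 107.9 − 97.4 = 10.5 dB.
N ≥ 10^(10.5/10) = 11.220, so N = 12.

12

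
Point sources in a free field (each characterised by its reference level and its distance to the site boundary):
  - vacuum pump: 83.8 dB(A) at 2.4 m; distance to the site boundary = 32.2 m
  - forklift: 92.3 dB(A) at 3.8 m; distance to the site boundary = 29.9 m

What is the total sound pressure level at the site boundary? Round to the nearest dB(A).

75 dB(A)

First find each source's level at the receiver (point-source: −20·log₁₀(r/r_ref)), then combine on an intensity basis.
vacuum pump: 83.8 − 20·log₁₀(32.2/2.4) = 83.8 − 22.55 = 61.25 dB(A).
forklift: 92.3 − 20·log₁₀(29.9/3.8) = 92.3 − 17.92 = 74.38 dB(A).
Σ 10^(L/10) = 2.876e+07 → L_total = 10·log₁₀(2.876e+07) = 74.59 dB(A).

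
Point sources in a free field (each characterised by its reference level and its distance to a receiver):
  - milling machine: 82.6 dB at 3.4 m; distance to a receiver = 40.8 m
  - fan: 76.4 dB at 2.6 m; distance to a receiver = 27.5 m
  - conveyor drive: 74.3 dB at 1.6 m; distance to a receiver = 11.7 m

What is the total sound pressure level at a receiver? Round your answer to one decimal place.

63.3 dB

Apply inverse-square spreading to bring every level to the receiver, then sum 10^(L/10).
milling machine: 82.6 − 20·log₁₀(40.8/3.4) = 82.6 − 21.58 = 61.02 dB.
fan: 76.4 − 20·log₁₀(27.5/2.6) = 76.4 − 20.49 = 55.91 dB.
conveyor drive: 74.3 − 20·log₁₀(11.7/1.6) = 74.3 − 17.28 = 57.02 dB.
Σ 10^(L/10) = 2.157e+06 → L_total = 10·log₁₀(2.157e+06) = 63.34 dB.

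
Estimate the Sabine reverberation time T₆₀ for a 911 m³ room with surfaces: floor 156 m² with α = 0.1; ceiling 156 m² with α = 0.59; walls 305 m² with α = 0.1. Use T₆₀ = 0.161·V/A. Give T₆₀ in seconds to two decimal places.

Total absorption A = 156·0.1 + 156·0.59 + 305·0.1 = 138.14 m² sabins.
T₆₀ = 0.161·V/A = 0.161·911/138.14 = 1.062 s.

1.06 s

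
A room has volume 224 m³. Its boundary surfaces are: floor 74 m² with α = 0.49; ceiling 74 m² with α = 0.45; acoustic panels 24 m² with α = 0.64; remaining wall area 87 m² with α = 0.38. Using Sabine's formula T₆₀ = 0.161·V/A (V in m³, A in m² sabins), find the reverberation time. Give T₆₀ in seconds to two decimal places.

0.31 s

A = Σ Sᵢαᵢ = 74·0.49 + 74·0.45 + 24·0.64 + 87·0.38 = 117.98 m².
T₆₀ = 0.161·V/A = 0.161·224/117.98 = 0.306 s.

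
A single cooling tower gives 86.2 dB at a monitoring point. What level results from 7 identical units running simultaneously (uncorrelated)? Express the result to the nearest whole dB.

With 7 equal, uncorrelated contributions the intensity is 7× that of one unit, giving a rise of 10·log₁₀ 7.
L_total = 86.2 + 10·log₁₀(7) = 86.2 + 8.451 = 94.65 dB.

95 dB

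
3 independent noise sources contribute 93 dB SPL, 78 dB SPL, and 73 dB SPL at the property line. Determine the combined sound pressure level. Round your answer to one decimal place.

Incoherent sources combine by intensity addition: L_total = 10·log₁₀(Σ 10^(L_i/10)).
Σ 10^(L/10) = 10^(93/10) + 10^(78/10) + 10^(73/10) = 2.078e+09.
L_total = 10·log₁₀(2.078e+09) = 93.18 dB SPL.

93.2 dB SPL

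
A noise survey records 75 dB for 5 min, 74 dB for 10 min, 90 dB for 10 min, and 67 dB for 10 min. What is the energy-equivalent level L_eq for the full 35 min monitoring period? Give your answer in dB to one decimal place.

84.8 dB

L_eq = 10·log₁₀[(1/T)·Σ tᵢ·10^(Lᵢ/10)] with T = 35 min.
Σ tᵢ·10^(Lᵢ/10) = 5·10^(75/10) + 10·10^(74/10) + 10·10^(90/10) + 10·10^(67/10) = 1.046e+10.
L_eq = 10·log₁₀(1.046e+10/35) = 84.75 dB.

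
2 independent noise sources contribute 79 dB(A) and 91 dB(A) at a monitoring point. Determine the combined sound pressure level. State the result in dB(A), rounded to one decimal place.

Incoherent sources combine by intensity addition: L_total = 10·log₁₀(Σ 10^(L_i/10)).
Σ 10^(L/10) = 10^(79/10) + 10^(91/10) = 1.338e+09.
L_total = 10·log₁₀(1.338e+09) = 91.27 dB(A).

91.3 dB(A)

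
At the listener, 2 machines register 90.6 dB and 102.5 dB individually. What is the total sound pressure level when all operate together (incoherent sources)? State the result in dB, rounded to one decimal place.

102.8 dB

For uncorrelated sources the intensities add, so convert each level to linear form, sum, and take 10·log₁₀ of the total.
Σ 10^(L/10) = 10^(90.6/10) + 10^(102.5/10) = 1.893e+10.
L_total = 10·log₁₀(1.893e+10) = 102.77 dB.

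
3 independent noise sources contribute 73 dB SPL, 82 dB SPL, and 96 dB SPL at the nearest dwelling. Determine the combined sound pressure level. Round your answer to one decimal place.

96.2 dB SPL

For uncorrelated sources the intensities add, so convert each level to linear form, sum, and take 10·log₁₀ of the total.
Σ 10^(L/10) = 10^(73/10) + 10^(82/10) + 10^(96/10) = 4.160e+09.
L_total = 10·log₁₀(4.160e+09) = 96.19 dB SPL.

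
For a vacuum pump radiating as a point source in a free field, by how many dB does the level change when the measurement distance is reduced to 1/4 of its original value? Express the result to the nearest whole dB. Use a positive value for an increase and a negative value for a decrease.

+12 dB

Point-source spreading: ΔL = −20·log₁₀(r₂/r₁).
ΔL = −20·log₁₀(0.25) = +12.04 dB.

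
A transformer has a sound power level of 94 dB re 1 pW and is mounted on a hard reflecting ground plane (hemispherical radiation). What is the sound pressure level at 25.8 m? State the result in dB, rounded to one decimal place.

57.8 dB

Free-field hemispherical radiation: L_p = L_w − 10·log₁₀(2π·r²), r = 25.8 m.
2π·r² = 4182 m², 10·log₁₀ of that is 36.214 dB.
L_p = 94 − 36.214 = 57.79 dB.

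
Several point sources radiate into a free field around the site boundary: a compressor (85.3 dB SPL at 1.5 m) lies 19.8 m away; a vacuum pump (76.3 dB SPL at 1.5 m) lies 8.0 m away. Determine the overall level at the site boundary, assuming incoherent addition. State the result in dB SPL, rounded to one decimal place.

65.4 dB SPL

Propagate each source to the receiver with L = L_ref − 20·log₁₀(r/r_ref), then add intensities.
compressor: 85.3 − 20·log₁₀(19.8/1.5) = 85.3 − 22.41 = 62.89 dB SPL.
vacuum pump: 76.3 − 20·log₁₀(8.0/1.5) = 76.3 − 14.54 = 61.76 dB SPL.
Σ 10^(L/10) = 3.444e+06 → L_total = 10·log₁₀(3.444e+06) = 65.37 dB SPL.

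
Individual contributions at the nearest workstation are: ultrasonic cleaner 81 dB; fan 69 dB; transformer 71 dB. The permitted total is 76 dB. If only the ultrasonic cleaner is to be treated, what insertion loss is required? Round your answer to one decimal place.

Everything except the ultrasonic cleaner sums to 10^(69/10) + 10^(71/10) = 2.053e+07 in linear terms, 73.12 dB.
The limit corresponds to 10^(76/10) = 3.981e+07; subtracting the fixed part leaves 1.928e+07 for the ultrasonic cleaner, i.e. 72.85 dB.
So the ultrasonic cleaner must be reduced from 81 to 72.85 dB: IL = 8.15 dB.

8.1 dB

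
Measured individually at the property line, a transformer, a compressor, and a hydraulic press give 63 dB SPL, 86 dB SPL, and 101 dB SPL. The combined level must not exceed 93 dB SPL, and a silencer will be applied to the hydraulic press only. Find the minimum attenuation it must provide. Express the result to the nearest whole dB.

Fixed contribution from the other sources: Σ 10^(L/10) = 10^(63/10) + 10^(86/10) = 4.001e+08 (86.02 dB SPL).
The limit corresponds to 10^(93/10) = 1.995e+09; subtracting the fixed part leaves 1.595e+09 for the hydraulic press, i.e. 92.03 dB SPL.
Required insertion loss = 101 − 92.03 = 8.97 dB.

9 dB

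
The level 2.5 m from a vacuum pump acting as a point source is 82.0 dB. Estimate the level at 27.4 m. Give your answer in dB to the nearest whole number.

61 dB

Spherical spreading from a point source gives a 20·log₁₀(r₂/r₁) drop.
L₂ = 82.0 − 20·log₁₀(27.4/2.5) = 82.0 − 20.796 = 61.20 dB.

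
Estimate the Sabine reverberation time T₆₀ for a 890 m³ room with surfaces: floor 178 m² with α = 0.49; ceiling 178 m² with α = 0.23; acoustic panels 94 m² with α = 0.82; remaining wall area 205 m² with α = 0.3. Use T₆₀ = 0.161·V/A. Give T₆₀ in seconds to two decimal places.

0.54 s

A = Σ Sᵢαᵢ = 178·0.49 + 178·0.23 + 94·0.82 + 205·0.3 = 266.74 m².
T₆₀ = 0.161·V/A = 0.161·890/266.74 = 0.537 s.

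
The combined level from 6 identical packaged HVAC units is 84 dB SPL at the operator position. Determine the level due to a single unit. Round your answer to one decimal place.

76.2 dB SPL

Dividing the total intensity by 6 lowers the level by 10·log₁₀ 6 = 7.782 dB: L₁ = 84 − 7.782.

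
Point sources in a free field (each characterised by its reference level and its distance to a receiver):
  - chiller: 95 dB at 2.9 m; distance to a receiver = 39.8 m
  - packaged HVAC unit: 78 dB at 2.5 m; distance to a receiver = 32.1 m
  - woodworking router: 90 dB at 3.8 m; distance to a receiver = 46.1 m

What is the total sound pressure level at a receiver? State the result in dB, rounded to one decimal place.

73.8 dB

First find each source's level at the receiver (point-source: −20·log₁₀(r/r_ref)), then combine on an intensity basis.
chiller: 95 − 20·log₁₀(39.8/2.9) = 95 − 22.75 = 72.25 dB.
packaged HVAC unit: 78 − 20·log₁₀(32.1/2.5) = 78 − 22.17 = 55.83 dB.
woodworking router: 90 − 20·log₁₀(46.1/3.8) = 90 − 21.68 = 68.32 dB.
Σ 10^(L/10) = 2.397e+07 → L_total = 10·log₁₀(2.397e+07) = 73.80 dB.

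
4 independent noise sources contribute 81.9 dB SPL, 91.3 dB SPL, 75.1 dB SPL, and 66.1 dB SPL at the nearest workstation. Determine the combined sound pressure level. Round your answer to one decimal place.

For uncorrelated sources the intensities add, so convert each level to linear form, sum, and take 10·log₁₀ of the total.
Σ 10^(L/10) = 10^(81.9/10) + 10^(91.3/10) + 10^(75.1/10) + 10^(66.1/10) = 1.540e+09.
L_total = 10·log₁₀(1.540e+09) = 91.88 dB SPL.

91.9 dB SPL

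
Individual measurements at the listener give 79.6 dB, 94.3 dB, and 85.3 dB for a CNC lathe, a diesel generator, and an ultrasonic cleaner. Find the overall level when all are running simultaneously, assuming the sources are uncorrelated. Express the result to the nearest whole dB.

Incoherent sources combine by intensity addition: L_total = 10·log₁₀(Σ 10^(L_i/10)).
Σ 10^(L/10) = 10^(79.6/10) + 10^(94.3/10) + 10^(85.3/10) = 3.122e+09.
L_total = 10·log₁₀(3.122e+09) = 94.94 dB.

95 dB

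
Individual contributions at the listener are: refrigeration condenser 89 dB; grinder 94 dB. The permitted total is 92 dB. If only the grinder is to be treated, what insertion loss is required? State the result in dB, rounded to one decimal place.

5.0 dB

Fixed contribution from the other source: Σ 10^(L/10) = 10^(89/10) = 7.943e+08 (89.00 dB).
The limit corresponds to 10^(92/10) = 1.585e+09; subtracting the fixed part leaves 7.906e+08 for the grinder, i.e. 88.98 dB.
So the grinder must be reduced from 94 to 88.98 dB: IL = 5.02 dB.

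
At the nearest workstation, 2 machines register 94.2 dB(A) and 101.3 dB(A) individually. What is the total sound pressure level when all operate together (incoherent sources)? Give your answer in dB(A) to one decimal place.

102.1 dB(A)

For uncorrelated sources the intensities add, so convert each level to linear form, sum, and take 10·log₁₀ of the total.
Σ 10^(L/10) = 10^(94.2/10) + 10^(101.3/10) = 1.612e+10.
L_total = 10·log₁₀(1.612e+10) = 102.07 dB(A).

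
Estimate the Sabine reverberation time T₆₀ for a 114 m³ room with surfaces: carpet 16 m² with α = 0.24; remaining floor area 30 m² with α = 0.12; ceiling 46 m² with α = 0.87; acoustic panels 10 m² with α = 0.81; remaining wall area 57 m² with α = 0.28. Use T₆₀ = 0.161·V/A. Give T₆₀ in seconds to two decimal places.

0.26 s

Total absorption A = 16·0.24 + 30·0.12 + 46·0.87 + 10·0.81 + 57·0.28 = 71.52 m² sabins.
T₆₀ = 0.161 × 114 / 71.52 = 0.257 s.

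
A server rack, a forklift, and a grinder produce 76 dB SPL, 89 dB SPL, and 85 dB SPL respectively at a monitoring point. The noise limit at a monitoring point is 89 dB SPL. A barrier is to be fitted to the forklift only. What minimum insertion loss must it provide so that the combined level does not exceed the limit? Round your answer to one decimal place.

2.6 dB

Fixed contribution from the other sources: Σ 10^(L/10) = 10^(76/10) + 10^(85/10) = 3.560e+08 (85.51 dB SPL).
To meet 89 dB SPL overall, the treated forklift may contribute at most 10^(89/10) − 3.560e+08 = 4.383e+08, i.e. 86.42 dB SPL.
Required insertion loss = 89 − 86.42 = 2.58 dB.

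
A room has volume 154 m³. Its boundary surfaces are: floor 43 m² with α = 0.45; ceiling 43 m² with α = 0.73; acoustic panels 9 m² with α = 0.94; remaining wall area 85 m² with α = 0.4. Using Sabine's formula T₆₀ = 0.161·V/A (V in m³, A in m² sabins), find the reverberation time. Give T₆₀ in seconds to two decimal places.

A = Σ Sᵢαᵢ = 43·0.45 + 43·0.73 + 9·0.94 + 85·0.4 = 93.20 m².
T₆₀ = 0.161·V/A = 0.161·154/93.20 = 0.266 s.

0.27 s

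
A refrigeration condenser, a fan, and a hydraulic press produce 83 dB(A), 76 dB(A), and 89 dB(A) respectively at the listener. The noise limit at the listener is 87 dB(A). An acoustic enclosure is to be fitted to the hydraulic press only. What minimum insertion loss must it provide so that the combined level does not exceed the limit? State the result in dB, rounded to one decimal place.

4.8 dB

Everything except the hydraulic press sums to 10^(83/10) + 10^(76/10) = 2.393e+08 in linear terms, 83.79 dB(A).
To meet 87 dB(A) overall, the treated hydraulic press may contribute at most 10^(87/10) − 2.393e+08 = 2.619e+08, i.e. 84.18 dB(A).
Required insertion loss = 89 − 84.18 = 4.82 dB.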